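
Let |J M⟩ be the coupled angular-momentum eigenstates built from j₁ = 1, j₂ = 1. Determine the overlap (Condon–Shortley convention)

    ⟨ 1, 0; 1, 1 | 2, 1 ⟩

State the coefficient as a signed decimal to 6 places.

j₁+j₂−J=0  J+j₁−j₂=2  J−j₁+j₂=2  j₁+j₂+J+1=5
(j₁±m₁, j₂±m₂, J±M) = (1,1,2,0,3,1)
P² = 2
sum k=0..0:
  [0] +1/2 = 1/2
S = 1/2
C² = P²·S² = 1/2 ; C = +0.707107

+√(1/2) ≈ +0.707107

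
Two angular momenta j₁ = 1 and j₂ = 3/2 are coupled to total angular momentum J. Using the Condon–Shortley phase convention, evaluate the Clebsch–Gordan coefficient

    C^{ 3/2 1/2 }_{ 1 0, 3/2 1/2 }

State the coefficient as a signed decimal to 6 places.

-0.258199  (= −√(1/15))

triangle: 1!×1!×2!/5! = 2/120
(j±m)!: 1!×1!×2!×1!×2!×1! = 4
prefactor² = (2J+1)×Δ×N² = 4/15
  k=0: +1/(0!×1!×1!×2!×0!×0!) = 1/2
  k=1: −1/(1!×0!×0!×1!×1!×1!) = -1
Σ = -1/2  ⇒  CG² = 4/15×(-1/2)² = 1/15
CG = −√(1/15) = -0.258199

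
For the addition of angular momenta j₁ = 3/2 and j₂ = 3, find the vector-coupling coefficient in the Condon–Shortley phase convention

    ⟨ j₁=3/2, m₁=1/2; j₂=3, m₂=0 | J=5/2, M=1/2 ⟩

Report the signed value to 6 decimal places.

−√(6/35) ≈ -0.414039

√[6·2!1!4!/8! · 2!1!3!3!3!2!] = √(216/35)
  +(−1)^0/∏(0,2,1,3,0,1)! = 1/12  (running 1/12)
  +(−1)^1/∏(1,1,0,2,1,2)! = -1/4  (running -1/6)
⟨..|..⟩ = √(216/35)·(-1/6) = -0.414039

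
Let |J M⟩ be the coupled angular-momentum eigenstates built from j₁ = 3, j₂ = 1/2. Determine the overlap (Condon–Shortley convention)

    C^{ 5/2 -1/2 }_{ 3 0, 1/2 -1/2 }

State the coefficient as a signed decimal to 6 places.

j₁+j₂−J=1  J+j₁−j₂=5  J−j₁+j₂=0  j₁+j₂+J+1=7
(j₁±m₁, j₂±m₂, J±M) = (3,3,0,1,2,3)
P² = 432/7
sum k=0..0:
  [0] +1/12 = 1/12
S = 1/12
C² = P²·S² = 3/7 ; C = +0.654654

+0.654654  (= +√(3/7))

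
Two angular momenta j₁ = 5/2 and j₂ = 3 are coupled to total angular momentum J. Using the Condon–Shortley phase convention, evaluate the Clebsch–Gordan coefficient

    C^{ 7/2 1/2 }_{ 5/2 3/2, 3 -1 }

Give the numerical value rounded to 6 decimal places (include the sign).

triangle: 2!*3!*4!/10! = 288/3628800
(j±m)!: 4!*1!*2!*4!*4!*3! = 165888
prefactor² = (2J+1)*Δ*N² = 18432/175
  k=0: +1/(0!*2!*1!*2!*2!*2!) = 1/16
  k=1: −1/(1!*1!*0!*1!*3!*3!) = -1/36
Σ = 5/144  ⇒  CG² = 18432/175*5/144² = 8/63
CG = +√(8/63) = +0.356348

+√(8/63) ≈ +0.356348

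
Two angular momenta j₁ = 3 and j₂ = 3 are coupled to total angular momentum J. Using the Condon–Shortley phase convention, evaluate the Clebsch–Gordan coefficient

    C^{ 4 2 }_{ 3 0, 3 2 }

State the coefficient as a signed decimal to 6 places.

+0.139573

√[9·2!4!4!/11! · 3!3!5!1!6!2!] = √(124416/77)
  +(−1)^1/∏(1,1,2,4,2,0)! = -1/96  (running -1/96)
  +(−1)^2/∏(2,0,1,3,3,1)! = 1/72  (running 1/288)
⟨..|..⟩ = √(124416/77)·(1/288) = +0.139573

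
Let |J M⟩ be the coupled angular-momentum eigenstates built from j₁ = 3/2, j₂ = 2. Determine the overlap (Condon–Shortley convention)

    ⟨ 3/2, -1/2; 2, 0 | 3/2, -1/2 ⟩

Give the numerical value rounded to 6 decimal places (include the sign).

-0.447214

triangle: 2!*1!*2!/6! = 4/720
(j±m)!: 1!*2!*2!*2!*1!*2! = 16
prefactor² = (2J+1)*Δ*N² = 16/45
  k=1: −1/(1!*1!*1!*1!*0!*1!) = -1
  k=2: +1/(2!*0!*0!*0!*1!*2!) = 1/4
Σ = -3/4  ⇒  CG² = 16/45*(-3/4)² = 1/5
CG = −√(1/5) = -0.447214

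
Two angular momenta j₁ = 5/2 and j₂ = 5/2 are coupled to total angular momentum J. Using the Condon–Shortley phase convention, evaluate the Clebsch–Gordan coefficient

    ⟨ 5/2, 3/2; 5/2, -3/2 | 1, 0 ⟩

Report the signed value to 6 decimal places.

−√(9/70) = -0.358569

triangle: 4!*1!*1!/7! = 24/5040
(j±m)!: 4!*1!*1!*4!*1!*1! = 576
prefactor² = (2J+1)*Δ*N² = 288/35
  k=0: +1/(0!*4!*1!*1!*0!*0!) = 1/24
  k=1: −1/(1!*3!*0!*0!*1!*1!) = -1/6
Σ = -1/8  ⇒  CG² = 288/35*(-1/8)² = 9/70
CG = −√(9/70) = -0.358569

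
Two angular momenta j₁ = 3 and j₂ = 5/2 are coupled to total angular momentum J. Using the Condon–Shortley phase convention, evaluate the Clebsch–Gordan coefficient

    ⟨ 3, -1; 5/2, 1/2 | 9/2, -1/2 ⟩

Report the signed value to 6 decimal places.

-0.480500  (= −√(160/693))

√[10·1!5!4!/11! · 2!4!3!2!4!5!] = √(92160/77)
  +(−1)^0/∏(0,1,4,3,1,1)! = 1/144  (running 1/144)
  +(−1)^1/∏(1,0,3,2,2,2)! = -1/48  (running -1/72)
⟨..|..⟩ = √(92160/77)·(-1/72) = -0.480500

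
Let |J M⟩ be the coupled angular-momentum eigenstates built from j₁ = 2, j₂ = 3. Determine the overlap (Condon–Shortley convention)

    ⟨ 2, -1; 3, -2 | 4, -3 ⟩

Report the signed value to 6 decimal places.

+√(1/20) ≈ +0.223607

√[9·1!3!5!/10! · 1!3!1!5!1!7!] = √(6480)
  +(−1)^0/∏(0,1,3,1,0,4)! = 1/144  (running 1/144)
  +(−1)^1/∏(1,0,2,0,1,5)! = -1/240  (running 1/360)
⟨..|..⟩ = √(6480)·(1/360) = +0.223607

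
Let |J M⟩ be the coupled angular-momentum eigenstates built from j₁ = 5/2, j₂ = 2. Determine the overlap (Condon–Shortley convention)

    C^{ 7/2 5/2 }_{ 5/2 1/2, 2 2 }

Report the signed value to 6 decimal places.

−√(32/63) ≈ -0.712697

triangle: 1!*4!*3!/9! = 144/362880
(j±m)!: 3!*2!*4!*0!*6!*1! = 207360
prefactor² = (2J+1)*Δ*N² = 4608/7
  k=1: −1/(1!*0!*1!*3!*3!*0!) = -1/36
Σ = -1/36  ⇒  CG² = 4608/7*(-1/36)² = 32/63
CG = −√(32/63) = -0.712697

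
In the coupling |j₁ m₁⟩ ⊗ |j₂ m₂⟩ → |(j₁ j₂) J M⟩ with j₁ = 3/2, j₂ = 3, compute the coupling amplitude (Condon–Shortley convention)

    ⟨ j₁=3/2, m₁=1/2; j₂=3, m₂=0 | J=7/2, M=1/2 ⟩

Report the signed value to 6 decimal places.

+√(2/21) = +0.308607

triangle: 1!*2!*5!/9! = 240/362880
(j±m)!: 2!*1!*3!*3!*4!*3! = 10368
prefactor² = (2J+1)*Δ*N² = 384/7
  k=0: +1/(0!*1!*1!*3!*1!*2!) = 1/12
  k=1: −1/(1!*0!*0!*2!*2!*3!) = -1/24
Σ = 1/24  ⇒  CG² = 384/7*1/24² = 2/21
CG = +√(2/21) = +0.308607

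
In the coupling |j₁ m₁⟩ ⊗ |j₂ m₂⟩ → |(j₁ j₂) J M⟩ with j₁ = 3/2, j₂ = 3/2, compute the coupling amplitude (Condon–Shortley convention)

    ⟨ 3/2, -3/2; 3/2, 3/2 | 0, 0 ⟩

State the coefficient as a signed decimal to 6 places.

-0.500000  (= −√(1/4))

j₁+j₂−J=3  J+j₁−j₂=0  J−j₁+j₂=0  j₁+j₂+J+1=4
(j₁±m₁, j₂±m₂, J±M) = (0,3,3,0,0,0)
P² = 9
sum k=3..3:
  [3] −1/6 = -1/6
S = -1/6
C² = P²·S² = 1/4 ; C = -0.500000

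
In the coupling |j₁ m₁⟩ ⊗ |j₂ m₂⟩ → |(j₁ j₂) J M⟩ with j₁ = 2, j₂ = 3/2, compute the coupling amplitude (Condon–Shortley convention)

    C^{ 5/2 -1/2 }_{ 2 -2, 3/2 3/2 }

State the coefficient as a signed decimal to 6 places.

−√(6/35) = -0.414039

j₁+j₂−J=1  J+j₁−j₂=3  J−j₁+j₂=2  j₁+j₂+J+1=7
(j₁±m₁, j₂±m₂, J±M) = (0,4,3,0,2,3)
P² = 864/35
sum k=1..1:
  [1] −1/12 = -1/12
S = -1/12
C² = P²·S² = 6/35 ; C = -0.414039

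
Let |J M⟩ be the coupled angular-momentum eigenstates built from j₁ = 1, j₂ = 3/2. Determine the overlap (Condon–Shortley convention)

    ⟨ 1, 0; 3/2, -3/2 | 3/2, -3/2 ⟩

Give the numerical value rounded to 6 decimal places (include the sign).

√[4·1!1!2!/5! · 1!1!0!3!0!3!] = √(12/5)
  +(−1)^0/∏(0,1,1,0,0,2)! = 1/2  (running 1/2)
⟨..|..⟩ = √(12/5)·(1/2) = +0.774597

+√(3/5) = +0.774597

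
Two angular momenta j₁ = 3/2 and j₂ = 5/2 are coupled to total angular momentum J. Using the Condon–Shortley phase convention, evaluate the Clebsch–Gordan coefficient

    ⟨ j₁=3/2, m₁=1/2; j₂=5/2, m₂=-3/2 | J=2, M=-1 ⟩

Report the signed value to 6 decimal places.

+0.154303

j₁+j₂−J=2  J+j₁−j₂=1  J−j₁+j₂=3  j₁+j₂+J+1=7
(j₁±m₁, j₂±m₂, J±M) = (2,1,1,4,1,3)
P² = 24/7
sum k=0..1:
  [0] +1/4 = 1/4
  [1] −1/6 = -1/6
S = 1/12
C² = P²·S² = 1/42 ; C = +0.154303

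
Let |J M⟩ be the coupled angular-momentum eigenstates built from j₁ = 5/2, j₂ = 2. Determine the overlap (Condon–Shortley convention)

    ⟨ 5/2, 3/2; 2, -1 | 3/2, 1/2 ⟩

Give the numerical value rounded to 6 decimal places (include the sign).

√[4·3!2!1!/7! · 4!1!1!3!2!1!] = √(96/35)
  +(−1)^0/∏(0,3,1,1,1,0)! = 1/6  (running 1/6)
  +(−1)^1/∏(1,2,0,0,2,1)! = -1/4  (running -1/12)
⟨..|..⟩ = √(96/35)·(-1/12) = -0.138013

-0.138013  (= −√(2/105))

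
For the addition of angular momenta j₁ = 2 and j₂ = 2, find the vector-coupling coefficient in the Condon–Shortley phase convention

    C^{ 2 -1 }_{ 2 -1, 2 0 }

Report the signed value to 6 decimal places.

-0.267261

j₁+j₂−J=2  J+j₁−j₂=2  J−j₁+j₂=2  j₁+j₂+J+1=7
(j₁±m₁, j₂±m₂, J±M) = (1,3,2,2,1,3)
P² = 8/7
sum k=1..2:
  [1] −1/2 = -1/2
  [2] +1/4 = 1/4
S = -1/4
C² = P²·S² = 1/14 ; C = -0.267261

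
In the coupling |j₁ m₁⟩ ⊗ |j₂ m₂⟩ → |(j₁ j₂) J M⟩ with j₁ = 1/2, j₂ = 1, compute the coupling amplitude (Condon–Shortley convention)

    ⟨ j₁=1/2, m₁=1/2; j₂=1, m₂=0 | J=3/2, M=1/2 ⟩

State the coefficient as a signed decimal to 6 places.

+0.816497  (= +√(2/3))

triangle: 0!·1!·2!/4! = 2/24
(j±m)!: 1!·0!·1!·1!·2!·1! = 2
prefactor² = (2J+1)·Δ·N² = 2/3
  k=0: +1/(0!·0!·0!·1!·1!·1!) = 1
Σ = 1  ⇒  CG² = 2/3·1² = 2/3
CG = +√(2/3) = +0.816497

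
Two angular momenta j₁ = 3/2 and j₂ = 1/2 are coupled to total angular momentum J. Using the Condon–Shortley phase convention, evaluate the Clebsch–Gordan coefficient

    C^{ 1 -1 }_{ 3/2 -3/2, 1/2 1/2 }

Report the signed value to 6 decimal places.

−√(3/4) = -0.866025

j₁+j₂−J=1  J+j₁−j₂=2  J−j₁+j₂=0  j₁+j₂+J+1=4
(j₁±m₁, j₂±m₂, J±M) = (0,3,1,0,0,2)
P² = 3
sum k=1..1:
  [1] −1/2 = -1/2
S = -1/2
C² = P²·S² = 3/4 ; C = -0.866025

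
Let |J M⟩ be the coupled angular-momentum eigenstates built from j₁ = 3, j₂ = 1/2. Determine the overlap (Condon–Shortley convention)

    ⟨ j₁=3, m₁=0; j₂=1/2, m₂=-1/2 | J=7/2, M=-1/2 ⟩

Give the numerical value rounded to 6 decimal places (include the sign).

triangle: 0!·6!·1!/8! = 720/40320
(j±m)!: 3!·3!·0!·1!·3!·4! = 5184
prefactor² = (2J+1)·Δ·N² = 5184/7
  k=0: +1/(0!·0!·3!·0!·3!·1!) = 1/36
Σ = 1/36  ⇒  CG² = 5184/7·1/36² = 4/7
CG = +√(4/7) = +0.755929

+√(4/7) = +0.755929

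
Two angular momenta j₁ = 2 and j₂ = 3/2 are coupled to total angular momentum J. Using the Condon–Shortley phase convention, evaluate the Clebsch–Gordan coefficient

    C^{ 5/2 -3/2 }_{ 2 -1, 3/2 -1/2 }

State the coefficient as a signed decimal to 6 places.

-0.169031

√[6·1!3!2!/7! · 1!3!1!2!1!4!] = √(144/35)
  +(−1)^0/∏(0,1,3,1,0,1)! = 1/6  (running 1/6)
  +(−1)^1/∏(1,0,2,0,1,2)! = -1/4  (running -1/12)
⟨..|..⟩ = √(144/35)·(-1/12) = -0.169031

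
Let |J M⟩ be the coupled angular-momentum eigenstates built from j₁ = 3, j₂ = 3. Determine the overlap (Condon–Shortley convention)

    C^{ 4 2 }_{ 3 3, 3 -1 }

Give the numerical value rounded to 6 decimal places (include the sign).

+0.592157  (= +√(27/77))

√[9·2!4!4!/11! · 6!0!2!4!6!2!] = √(995328/77)
  +(−1)^0/∏(0,2,0,2,4,2)! = 1/192  (running 1/192)
⟨..|..⟩ = √(995328/77)·(1/192) = +0.592157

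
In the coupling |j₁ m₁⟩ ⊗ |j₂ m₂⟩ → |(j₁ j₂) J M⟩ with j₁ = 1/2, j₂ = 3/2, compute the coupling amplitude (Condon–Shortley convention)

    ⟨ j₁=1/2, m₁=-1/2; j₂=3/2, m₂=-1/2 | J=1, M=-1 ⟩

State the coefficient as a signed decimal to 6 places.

-0.500000  (= −√(1/4))

triangle: 1!·0!·2!/4! = 2/24
(j±m)!: 0!·1!·1!·2!·0!·2! = 4
prefactor² = (2J+1)·Δ·N² = 1
  k=1: −1/(1!·0!·0!·0!·0!·2!) = -1/2
Σ = -1/2  ⇒  CG² = 1·(-1/2)² = 1/4
CG = −√(1/4) = -0.500000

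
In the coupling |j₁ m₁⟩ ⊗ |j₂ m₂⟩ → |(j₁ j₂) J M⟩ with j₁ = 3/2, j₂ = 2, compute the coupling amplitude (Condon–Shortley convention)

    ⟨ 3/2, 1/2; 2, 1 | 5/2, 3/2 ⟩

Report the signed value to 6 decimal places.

-0.169031  (= −√(1/35))

√[6·1!2!3!/7! · 2!1!3!1!4!1!] = √(144/35)
  +(−1)^0/∏(0,1,1,3,1,0)! = 1/6  (running 1/6)
  +(−1)^1/∏(1,0,0,2,2,1)! = -1/4  (running -1/12)
⟨..|..⟩ = √(144/35)·(-1/12) = -0.169031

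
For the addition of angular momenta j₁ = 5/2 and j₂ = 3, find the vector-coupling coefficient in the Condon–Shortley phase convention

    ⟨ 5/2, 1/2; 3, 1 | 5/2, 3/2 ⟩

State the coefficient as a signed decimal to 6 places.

+0.169031

j₁+j₂−J=3  J+j₁−j₂=2  J−j₁+j₂=3  j₁+j₂+J+1=9
(j₁±m₁, j₂±m₂, J±M) = (3,2,4,2,4,1)
P² = 576/35
sum k=1..2:
  [1] −1/12 = -1/12
  [2] +1/8 = 1/8
S = 1/24
C² = P²·S² = 1/35 ; C = +0.169031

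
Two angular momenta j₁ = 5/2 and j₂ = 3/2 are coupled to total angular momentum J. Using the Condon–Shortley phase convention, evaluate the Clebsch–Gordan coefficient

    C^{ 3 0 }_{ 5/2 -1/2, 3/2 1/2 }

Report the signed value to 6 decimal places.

triangle: 1!*4!*2!/8! = 48/40320
(j±m)!: 2!*3!*2!*1!*3!*3! = 864
prefactor² = (2J+1)*Δ*N² = 36/5
  k=0: +1/(0!*1!*3!*2!*1!*0!) = 1/12
  k=1: −1/(1!*0!*2!*1!*2!*1!) = -1/4
Σ = -1/6  ⇒  CG² = 36/5*(-1/6)² = 1/5
CG = −√(1/5) = -0.447214

-0.447214  (= −√(1/5))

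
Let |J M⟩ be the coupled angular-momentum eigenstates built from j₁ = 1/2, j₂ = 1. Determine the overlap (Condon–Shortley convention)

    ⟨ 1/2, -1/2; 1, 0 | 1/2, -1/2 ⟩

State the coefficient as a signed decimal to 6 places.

j₁+j₂−J=1  J+j₁−j₂=0  J−j₁+j₂=1  j₁+j₂+J+1=3
(j₁±m₁, j₂±m₂, J±M) = (0,1,1,1,0,1)
P² = 1/3
sum k=1..1:
  [1] −1/1 = -1
S = -1
C² = P²·S² = 1/3 ; C = -0.577350

−√(1/3) = -0.577350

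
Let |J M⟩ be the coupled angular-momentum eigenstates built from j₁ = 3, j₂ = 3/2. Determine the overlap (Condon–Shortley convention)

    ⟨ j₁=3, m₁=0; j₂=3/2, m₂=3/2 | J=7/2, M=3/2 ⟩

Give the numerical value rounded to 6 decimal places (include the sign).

−√(10/21) ≈ -0.690066

j₁+j₂−J=1  J+j₁−j₂=5  J−j₁+j₂=2  j₁+j₂+J+1=9
(j₁±m₁, j₂±m₂, J±M) = (3,3,3,0,5,2)
P² = 1920/7
sum k=1..1:
  [1] −1/24 = -1/24
S = -1/24
C² = P²·S² = 10/21 ; C = -0.690066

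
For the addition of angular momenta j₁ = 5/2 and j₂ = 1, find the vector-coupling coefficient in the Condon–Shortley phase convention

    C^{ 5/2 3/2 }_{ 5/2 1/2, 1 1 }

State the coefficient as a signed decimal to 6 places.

j₁+j₂−J=1  J+j₁−j₂=4  J−j₁+j₂=1  j₁+j₂+J+1=7
(j₁±m₁, j₂±m₂, J±M) = (3,2,2,0,4,1)
P² = 576/35
sum k=1..1:
  [1] −1/6 = -1/6
S = -1/6
C² = P²·S² = 16/35 ; C = -0.676123

-0.676123  (= −√(16/35))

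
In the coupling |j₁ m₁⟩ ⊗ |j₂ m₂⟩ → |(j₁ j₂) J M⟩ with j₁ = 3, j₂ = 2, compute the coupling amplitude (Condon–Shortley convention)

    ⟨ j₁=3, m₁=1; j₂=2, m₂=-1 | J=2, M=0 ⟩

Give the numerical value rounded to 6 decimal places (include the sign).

−√(1/7) ≈ -0.377964

j₁+j₂−J=3  J+j₁−j₂=3  J−j₁+j₂=1  j₁+j₂+J+1=8
(j₁±m₁, j₂±m₂, J±M) = (4,2,1,3,2,2)
P² = 36/7
sum k=0..1:
  [0] +1/12 = 1/12
  [1] −1/4 = -1/4
S = -1/6
C² = P²·S² = 1/7 ; C = -0.377964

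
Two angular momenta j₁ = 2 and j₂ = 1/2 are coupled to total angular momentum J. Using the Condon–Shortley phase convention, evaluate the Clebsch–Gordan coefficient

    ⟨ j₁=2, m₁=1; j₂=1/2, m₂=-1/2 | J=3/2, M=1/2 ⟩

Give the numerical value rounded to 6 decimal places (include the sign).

+√(3/5) ≈ +0.774597

j₁+j₂−J=1  J+j₁−j₂=3  J−j₁+j₂=0  j₁+j₂+J+1=5
(j₁±m₁, j₂±m₂, J±M) = (3,1,0,1,2,1)
P² = 12/5
sum k=0..0:
  [0] +1/2 = 1/2
S = 1/2
C² = P²·S² = 3/5 ; C = +0.774597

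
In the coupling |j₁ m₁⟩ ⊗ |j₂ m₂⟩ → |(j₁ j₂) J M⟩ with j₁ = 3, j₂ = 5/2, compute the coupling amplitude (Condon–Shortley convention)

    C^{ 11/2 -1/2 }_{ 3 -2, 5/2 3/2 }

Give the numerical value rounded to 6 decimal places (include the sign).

√[12·0!6!5!/12! · 1!5!4!1!5!6!] = √(41472000/77)
  +(−1)^0/∏(0,0,5,4,1,1)! = 1/2880  (running 1/2880)
⟨..|..⟩ = √(41472000/77)·(1/2880) = +0.254824

+√(5/77) ≈ +0.254824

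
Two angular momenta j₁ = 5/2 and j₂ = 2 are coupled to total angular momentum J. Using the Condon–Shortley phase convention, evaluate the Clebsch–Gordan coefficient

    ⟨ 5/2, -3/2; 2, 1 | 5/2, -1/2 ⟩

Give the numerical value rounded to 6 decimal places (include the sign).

+√(6/35) = +0.414039

j₁+j₂−J=2  J+j₁−j₂=3  J−j₁+j₂=2  j₁+j₂+J+1=8
(j₁±m₁, j₂±m₂, J±M) = (1,4,3,1,2,3)
P² = 216/35
sum k=1..2:
  [1] −1/12 = -1/12
  [2] +1/4 = 1/4
S = 1/6
C² = P²·S² = 6/35 ; C = +0.414039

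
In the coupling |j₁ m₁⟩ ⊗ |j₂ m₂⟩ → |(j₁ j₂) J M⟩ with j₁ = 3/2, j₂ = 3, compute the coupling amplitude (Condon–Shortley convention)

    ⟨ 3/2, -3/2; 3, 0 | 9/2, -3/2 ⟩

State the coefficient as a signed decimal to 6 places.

+0.487950

√[10·0!3!6!/10! · 0!3!3!3!3!6!] = √(77760/7)
  +(−1)^0/∏(0,0,3,3,0,3)! = 1/216  (running 1/216)
⟨..|..⟩ = √(77760/7)·(1/216) = +0.487950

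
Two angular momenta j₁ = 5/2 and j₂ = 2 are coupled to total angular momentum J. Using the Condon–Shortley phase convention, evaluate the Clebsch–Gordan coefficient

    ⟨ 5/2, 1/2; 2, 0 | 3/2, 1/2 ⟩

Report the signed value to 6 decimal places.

triangle: 3!*2!*1!/7! = 12/5040
(j±m)!: 3!*2!*2!*2!*2!*1! = 96
prefactor² = (2J+1)*Δ*N² = 32/35
  k=1: −1/(1!*2!*1!*1!*1!*0!) = -1/2
  k=2: +1/(2!*1!*0!*0!*2!*1!) = 1/4
Σ = -1/4  ⇒  CG² = 32/35*(-1/4)² = 2/35
CG = −√(2/35) = -0.239046

-0.239046  (= −√(2/35))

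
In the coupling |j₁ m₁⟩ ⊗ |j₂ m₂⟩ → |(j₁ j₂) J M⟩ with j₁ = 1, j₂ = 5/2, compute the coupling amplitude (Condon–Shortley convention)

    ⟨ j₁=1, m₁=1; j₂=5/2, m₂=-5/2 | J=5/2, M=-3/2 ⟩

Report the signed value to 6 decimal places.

j₁+j₂−J=1  J+j₁−j₂=1  J−j₁+j₂=4  j₁+j₂+J+1=7
(j₁±m₁, j₂±m₂, J±M) = (2,0,0,5,1,4)
P² = 1152/7
sum k=0..0:
  [0] +1/24 = 1/24
S = 1/24
C² = P²·S² = 2/7 ; C = +0.534522

+√(2/7) = +0.534522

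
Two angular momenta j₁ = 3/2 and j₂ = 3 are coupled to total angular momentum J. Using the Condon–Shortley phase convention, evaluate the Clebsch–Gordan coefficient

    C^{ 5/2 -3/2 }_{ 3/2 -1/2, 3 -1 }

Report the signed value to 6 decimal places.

-0.591608  (= −√(7/20))

triangle: 2!*1!*4!/8! = 48/40320
(j±m)!: 1!*2!*2!*4!*1!*4! = 2304
prefactor² = (2J+1)*Δ*N² = 576/35
  k=1: −1/(1!*1!*1!*1!*0!*3!) = -1/6
  k=2: +1/(2!*0!*0!*0!*1!*4!) = 1/48
Σ = -7/48  ⇒  CG² = 576/35*(-7/48)² = 7/20
CG = −√(7/20) = -0.591608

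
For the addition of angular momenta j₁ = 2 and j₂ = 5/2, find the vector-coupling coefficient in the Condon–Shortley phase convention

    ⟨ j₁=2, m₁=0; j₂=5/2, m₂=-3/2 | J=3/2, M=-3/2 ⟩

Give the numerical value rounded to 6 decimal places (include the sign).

−√(12/35) ≈ -0.585540

triangle: 3!×1!×2!/7! = 12/5040
(j±m)!: 2!×2!×1!×4!×0!×3! = 576
prefactor² = (2J+1)×Δ×N² = 192/35
  k=1: −1/(1!×2!×1!×0!×0!×2!) = -1/4
Σ = -1/4  ⇒  CG² = 192/35×(-1/4)² = 12/35
CG = −√(12/35) = -0.585540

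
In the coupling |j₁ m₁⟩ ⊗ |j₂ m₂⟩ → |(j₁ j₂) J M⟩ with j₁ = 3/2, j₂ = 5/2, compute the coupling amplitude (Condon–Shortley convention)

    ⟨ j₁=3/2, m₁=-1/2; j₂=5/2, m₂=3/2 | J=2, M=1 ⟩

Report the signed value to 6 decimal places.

+0.154303

j₁+j₂−J=2  J+j₁−j₂=1  J−j₁+j₂=3  j₁+j₂+J+1=7
(j₁±m₁, j₂±m₂, J±M) = (1,2,4,1,3,1)
P² = 24/7
sum k=1..2:
  [1] −1/6 = -1/6
  [2] +1/4 = 1/4
S = 1/12
C² = P²·S² = 1/42 ; C = +0.154303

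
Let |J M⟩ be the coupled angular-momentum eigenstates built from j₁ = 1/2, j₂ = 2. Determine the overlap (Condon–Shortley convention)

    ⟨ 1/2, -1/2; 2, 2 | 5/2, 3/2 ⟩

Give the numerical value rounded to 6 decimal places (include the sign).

+0.447214

triangle: 0!·1!·4!/6! = 24/720
(j±m)!: 0!·1!·4!·0!·4!·1! = 576
prefactor² = (2J+1)·Δ·N² = 576/5
  k=0: +1/(0!·0!·1!·4!·0!·0!) = 1/24
Σ = 1/24  ⇒  CG² = 576/5·1/24² = 1/5
CG = +√(1/5) = +0.447214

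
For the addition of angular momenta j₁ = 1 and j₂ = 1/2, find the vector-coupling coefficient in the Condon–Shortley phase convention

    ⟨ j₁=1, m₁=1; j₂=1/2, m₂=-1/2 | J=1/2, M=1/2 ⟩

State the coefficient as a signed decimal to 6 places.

+√(2/3) ≈ +0.816497

√[2·1!1!0!/3! · 2!0!0!1!1!0!] = √(2/3)
  +(−1)^0/∏(0,1,0,0,1,0)! = 1  (running 1)
⟨..|..⟩ = √(2/3)·(1) = +0.816497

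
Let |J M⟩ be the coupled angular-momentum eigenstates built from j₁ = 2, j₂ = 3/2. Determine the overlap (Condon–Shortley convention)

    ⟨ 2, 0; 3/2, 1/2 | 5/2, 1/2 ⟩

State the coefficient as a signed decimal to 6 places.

-0.292770  (= −√(3/35))

triangle: 1!×3!×2!/7! = 12/5040
(j±m)!: 2!×2!×2!×1!×3!×2! = 96
prefactor² = (2J+1)×Δ×N² = 48/35
  k=0: +1/(0!×1!×2!×2!×1!×0!) = 1/4
  k=1: −1/(1!×0!×1!×1!×2!×1!) = -1/2
Σ = -1/4  ⇒  CG² = 48/35×(-1/4)² = 3/35
CG = −√(3/35) = -0.292770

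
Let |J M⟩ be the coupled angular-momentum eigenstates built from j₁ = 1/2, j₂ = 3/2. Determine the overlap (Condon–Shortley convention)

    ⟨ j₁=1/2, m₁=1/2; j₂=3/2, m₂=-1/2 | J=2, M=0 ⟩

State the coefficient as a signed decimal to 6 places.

triangle: 0!*1!*3!/5! = 6/120
(j±m)!: 1!*0!*1!*2!*2!*2! = 8
prefactor² = (2J+1)*Δ*N² = 2
  k=0: +1/(0!*0!*0!*1!*1!*2!) = 1/2
Σ = 1/2  ⇒  CG² = 2*1/2² = 1/2
CG = +√(1/2) = +0.707107

+√(1/2) = +0.707107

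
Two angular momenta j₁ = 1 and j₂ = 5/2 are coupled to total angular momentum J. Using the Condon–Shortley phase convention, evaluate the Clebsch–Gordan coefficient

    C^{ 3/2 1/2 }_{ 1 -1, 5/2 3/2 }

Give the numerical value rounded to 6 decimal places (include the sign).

+√(2/5) ≈ +0.632456

triangle: 2!×0!×3!/6! = 12/720
(j±m)!: 0!×2!×4!×1!×2!×1! = 96
prefactor² = (2J+1)×Δ×N² = 32/5
  k=2: +1/(2!×0!×0!×2!×0!×1!) = 1/4
Σ = 1/4  ⇒  CG² = 32/5×1/4² = 2/5
CG = +√(2/5) = +0.632456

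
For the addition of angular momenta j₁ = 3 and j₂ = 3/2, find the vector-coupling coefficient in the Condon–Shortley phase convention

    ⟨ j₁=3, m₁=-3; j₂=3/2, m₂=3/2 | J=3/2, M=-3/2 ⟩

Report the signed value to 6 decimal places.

-0.755929

triangle: 3!·3!·0!/7! = 36/5040
(j±m)!: 0!·6!·3!·0!·0!·3! = 25920
prefactor² = (2J+1)·Δ·N² = 5184/7
  k=3: −1/(3!·0!·3!·0!·0!·0!) = -1/36
Σ = -1/36  ⇒  CG² = 5184/7·(-1/36)² = 4/7
CG = −√(4/7) = -0.755929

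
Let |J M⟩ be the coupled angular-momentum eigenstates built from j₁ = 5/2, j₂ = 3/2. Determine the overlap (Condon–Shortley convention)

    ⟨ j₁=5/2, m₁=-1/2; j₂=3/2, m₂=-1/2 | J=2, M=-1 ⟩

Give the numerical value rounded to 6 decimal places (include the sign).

√[5·2!3!1!/7! · 2!3!1!2!1!3!] = √(12/7)
  +(−1)^0/∏(0,2,3,1,0,0)! = 1/12  (running 1/12)
  +(−1)^1/∏(1,1,2,0,1,1)! = -1/2  (running -5/12)
⟨..|..⟩ = √(12/7)·(-5/12) = -0.545545

−√(25/84) = -0.545545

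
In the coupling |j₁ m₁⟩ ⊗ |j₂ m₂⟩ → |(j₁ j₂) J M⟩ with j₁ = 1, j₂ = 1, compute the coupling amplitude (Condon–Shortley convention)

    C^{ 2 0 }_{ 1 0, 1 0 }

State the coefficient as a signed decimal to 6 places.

+0.816497  (= +√(2/3))

j₁+j₂−J=0  J+j₁−j₂=2  J−j₁+j₂=2  j₁+j₂+J+1=5
(j₁±m₁, j₂±m₂, J±M) = (1,1,1,1,2,2)
P² = 2/3
sum k=0..0:
  [0] +1/1 = 1
S = 1
C² = P²·S² = 2/3 ; C = +0.816497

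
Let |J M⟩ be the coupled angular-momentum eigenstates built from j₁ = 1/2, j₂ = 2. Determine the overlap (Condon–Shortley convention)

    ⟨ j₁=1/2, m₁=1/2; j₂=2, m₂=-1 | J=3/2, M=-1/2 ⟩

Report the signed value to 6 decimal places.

+√(3/5) = +0.774597

√[4·1!0!3!/5! · 1!0!1!3!1!2!] = √(12/5)
  +(−1)^0/∏(0,1,0,1,0,2)! = 1/2  (running 1/2)
⟨..|..⟩ = √(12/5)·(1/2) = +0.774597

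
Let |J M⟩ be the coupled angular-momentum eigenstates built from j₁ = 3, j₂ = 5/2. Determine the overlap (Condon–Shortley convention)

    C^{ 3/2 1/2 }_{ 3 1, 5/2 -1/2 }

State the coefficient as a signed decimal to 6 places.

-0.097590

triangle: 4!*2!*1!/8! = 48/40320
(j±m)!: 4!*2!*2!*3!*2!*1! = 1152
prefactor² = (2J+1)*Δ*N² = 192/35
  k=1: −1/(1!*3!*1!*1!*1!*0!) = -1/6
  k=2: +1/(2!*2!*0!*0!*2!*1!) = 1/8
Σ = -1/24  ⇒  CG² = 192/35*(-1/24)² = 1/105
CG = −√(1/105) = -0.097590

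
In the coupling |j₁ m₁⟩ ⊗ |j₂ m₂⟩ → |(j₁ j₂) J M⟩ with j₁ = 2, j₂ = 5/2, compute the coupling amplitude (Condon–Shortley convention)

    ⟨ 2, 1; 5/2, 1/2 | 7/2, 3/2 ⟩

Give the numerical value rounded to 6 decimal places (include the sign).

j₁+j₂−J=1  J+j₁−j₂=3  J−j₁+j₂=4  j₁+j₂+J+1=9
(j₁±m₁, j₂±m₂, J±M) = (3,1,3,2,5,2)
P² = 384/7
sum k=0..1:
  [0] +1/12 = 1/12
  [1] −1/24 = -1/24
S = 1/24
C² = P²·S² = 2/21 ; C = +0.308607

+√(2/21) = +0.308607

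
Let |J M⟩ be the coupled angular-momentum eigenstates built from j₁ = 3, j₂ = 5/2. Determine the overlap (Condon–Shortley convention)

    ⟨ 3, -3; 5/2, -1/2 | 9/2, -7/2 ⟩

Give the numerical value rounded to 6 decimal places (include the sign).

j₁+j₂−J=1  J+j₁−j₂=5  J−j₁+j₂=4  j₁+j₂+J+1=11
(j₁±m₁, j₂±m₂, J±M) = (0,6,2,3,1,8)
P² = 2764800/11
sum k=1..1:
  [1] −1/720 = -1/720
S = -1/720
C² = P²·S² = 16/33 ; C = -0.696311

-0.696311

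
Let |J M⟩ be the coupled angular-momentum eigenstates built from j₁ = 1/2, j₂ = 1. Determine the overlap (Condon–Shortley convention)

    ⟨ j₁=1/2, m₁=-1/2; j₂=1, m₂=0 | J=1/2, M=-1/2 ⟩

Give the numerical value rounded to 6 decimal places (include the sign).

−√(1/3) = -0.577350

triangle: 1!*0!*1!/3! = 1/6
(j±m)!: 0!*1!*1!*1!*0!*1! = 1
prefactor² = (2J+1)*Δ*N² = 1/3
  k=1: −1/(1!*0!*0!*0!*0!*1!) = -1
Σ = -1  ⇒  CG² = 1/3*(-1)² = 1/3
CG = −√(1/3) = -0.577350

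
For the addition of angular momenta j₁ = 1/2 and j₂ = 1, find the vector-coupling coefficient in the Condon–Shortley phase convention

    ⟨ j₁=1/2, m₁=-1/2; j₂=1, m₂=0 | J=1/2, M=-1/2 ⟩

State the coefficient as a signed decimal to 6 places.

j₁+j₂−J=1  J+j₁−j₂=0  J−j₁+j₂=1  j₁+j₂+J+1=3
(j₁±m₁, j₂±m₂, J±M) = (0,1,1,1,0,1)
P² = 1/3
sum k=1..1:
  [1] −1/1 = -1
S = -1
C² = P²·S² = 1/3 ; C = -0.577350

-0.577350  (= −√(1/3))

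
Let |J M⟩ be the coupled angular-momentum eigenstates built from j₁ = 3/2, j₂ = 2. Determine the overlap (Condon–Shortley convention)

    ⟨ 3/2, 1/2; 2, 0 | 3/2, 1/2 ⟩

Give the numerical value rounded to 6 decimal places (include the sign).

triangle: 2!×1!×2!/6! = 4/720
(j±m)!: 2!×1!×2!×2!×2!×1! = 16
prefactor² = (2J+1)×Δ×N² = 16/45
  k=0: +1/(0!×2!×1!×2!×0!×0!) = 1/4
  k=1: −1/(1!×1!×0!×1!×1!×1!) = -1
Σ = -3/4  ⇒  CG² = 16/45×(-3/4)² = 1/5
CG = −√(1/5) = -0.447214

-0.447214  (= −√(1/5))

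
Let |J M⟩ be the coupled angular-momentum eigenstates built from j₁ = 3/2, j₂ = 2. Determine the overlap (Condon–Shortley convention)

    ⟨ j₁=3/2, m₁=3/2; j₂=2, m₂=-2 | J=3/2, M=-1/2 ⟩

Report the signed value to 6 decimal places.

+√(2/5) ≈ +0.632456

√[4·2!1!2!/6! · 3!0!0!4!1!2!] = √(32/5)
  +(−1)^0/∏(0,2,0,0,1,2)! = 1/4  (running 1/4)
⟨..|..⟩ = √(32/5)·(1/4) = +0.632456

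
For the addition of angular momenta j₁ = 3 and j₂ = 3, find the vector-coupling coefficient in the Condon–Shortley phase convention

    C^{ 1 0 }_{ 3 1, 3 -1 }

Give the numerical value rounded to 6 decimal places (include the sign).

+√(1/28) ≈ +0.188982

triangle: 5!·1!·1!/8! = 120/40320
(j±m)!: 4!·2!·2!·4!·1!·1! = 2304
prefactor² = (2J+1)·Δ·N² = 144/7
  k=1: −1/(1!·4!·1!·1!·0!·0!) = -1/24
  k=2: +1/(2!·3!·0!·0!·1!·1!) = 1/12
Σ = 1/24  ⇒  CG² = 144/7·1/24² = 1/28
CG = +√(1/28) = +0.188982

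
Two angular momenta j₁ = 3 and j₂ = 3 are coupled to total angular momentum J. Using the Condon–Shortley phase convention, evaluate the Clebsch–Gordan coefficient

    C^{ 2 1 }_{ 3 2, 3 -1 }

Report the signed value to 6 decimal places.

triangle: 4!×2!×2!/9! = 96/362880
(j±m)!: 5!×1!×2!×4!×3!×1! = 34560
prefactor² = (2J+1)×Δ×N² = 320/7
  k=0: +1/(0!×4!×1!×2!×1!×0!) = 1/48
  k=1: −1/(1!×3!×0!×1!×2!×1!) = -1/12
Σ = -1/16  ⇒  CG² = 320/7×(-1/16)² = 5/28
CG = −√(5/28) = -0.422577

-0.422577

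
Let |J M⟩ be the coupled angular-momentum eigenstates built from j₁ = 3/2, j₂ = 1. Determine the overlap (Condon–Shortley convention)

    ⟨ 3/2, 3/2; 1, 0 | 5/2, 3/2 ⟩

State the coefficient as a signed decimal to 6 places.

√[6·0!3!2!/6! · 3!0!1!1!4!1!] = √(72/5)
  +(−1)^0/∏(0,0,0,1,3,1)! = 1/6  (running 1/6)
⟨..|..⟩ = √(72/5)·(1/6) = +0.632456

+√(2/5) ≈ +0.632456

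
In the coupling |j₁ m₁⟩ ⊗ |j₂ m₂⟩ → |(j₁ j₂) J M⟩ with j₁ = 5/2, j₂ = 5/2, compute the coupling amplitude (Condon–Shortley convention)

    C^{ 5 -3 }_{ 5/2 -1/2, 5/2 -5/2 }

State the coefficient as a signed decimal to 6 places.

j₁+j₂−J=0  J+j₁−j₂=5  J−j₁+j₂=5  j₁+j₂+J+1=11
(j₁±m₁, j₂±m₂, J±M) = (2,3,0,5,2,8)
P² = 460800
sum k=0..0:
  [0] +1/1440 = 1/1440
S = 1/1440
C² = P²·S² = 2/9 ; C = +0.471405

+0.471405  (= +√(2/9))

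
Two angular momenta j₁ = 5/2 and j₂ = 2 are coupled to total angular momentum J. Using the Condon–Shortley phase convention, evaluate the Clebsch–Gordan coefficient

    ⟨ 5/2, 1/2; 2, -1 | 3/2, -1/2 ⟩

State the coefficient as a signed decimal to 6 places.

triangle: 3!*2!*1!/7! = 12/5040
(j±m)!: 3!*2!*1!*3!*1!*2! = 144
prefactor² = (2J+1)*Δ*N² = 48/35
  k=0: +1/(0!*3!*2!*1!*0!*0!) = 1/12
  k=1: −1/(1!*2!*1!*0!*1!*1!) = -1/2
Σ = -5/12  ⇒  CG² = 48/35*(-5/12)² = 5/21
CG = −√(5/21) = -0.487950

−√(5/21) ≈ -0.487950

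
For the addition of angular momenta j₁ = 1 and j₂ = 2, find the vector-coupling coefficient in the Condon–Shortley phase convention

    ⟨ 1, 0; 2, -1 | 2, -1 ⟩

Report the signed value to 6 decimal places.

√[5·1!1!3!/6! · 1!1!1!3!1!3!] = √(3/2)
  +(−1)^0/∏(0,1,1,1,0,2)! = 1/2  (running 1/2)
  +(−1)^1/∏(1,0,0,0,1,3)! = -1/6  (running 1/3)
⟨..|..⟩ = √(3/2)·(1/3) = +0.408248

+0.408248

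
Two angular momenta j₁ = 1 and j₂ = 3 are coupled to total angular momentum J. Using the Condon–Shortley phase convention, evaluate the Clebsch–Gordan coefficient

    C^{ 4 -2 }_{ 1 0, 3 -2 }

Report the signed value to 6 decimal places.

+√(3/7) ≈ +0.654654

j₁+j₂−J=0  J+j₁−j₂=2  J−j₁+j₂=6  j₁+j₂+J+1=9
(j₁±m₁, j₂±m₂, J±M) = (1,1,1,5,2,6)
P² = 43200/7
sum k=0..0:
  [0] +1/120 = 1/120
S = 1/120
C² = P²·S² = 3/7 ; C = +0.654654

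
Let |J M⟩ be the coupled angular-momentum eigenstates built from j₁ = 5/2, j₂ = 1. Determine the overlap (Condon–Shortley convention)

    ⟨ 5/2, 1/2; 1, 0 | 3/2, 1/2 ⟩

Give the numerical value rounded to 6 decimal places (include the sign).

triangle: 2!×3!×0!/6! = 12/720
(j±m)!: 3!×2!×1!×1!×2!×1! = 24
prefactor² = (2J+1)×Δ×N² = 8/5
  k=1: −1/(1!×1!×1!×0!×2!×0!) = -1/2
Σ = -1/2  ⇒  CG² = 8/5×(-1/2)² = 2/5
CG = −√(2/5) = -0.632456

−√(2/5) ≈ -0.632456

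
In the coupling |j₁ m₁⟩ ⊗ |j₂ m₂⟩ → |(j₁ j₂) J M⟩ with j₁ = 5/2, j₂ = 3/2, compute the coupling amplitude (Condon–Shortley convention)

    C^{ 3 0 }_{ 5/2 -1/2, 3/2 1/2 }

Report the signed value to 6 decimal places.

√[7·1!4!2!/8! · 2!3!2!1!3!3!] = √(36/5)
  +(−1)^0/∏(0,1,3,2,1,0)! = 1/12  (running 1/12)
  +(−1)^1/∏(1,0,2,1,2,1)! = -1/4  (running -1/6)
⟨..|..⟩ = √(36/5)·(-1/6) = -0.447214

-0.447214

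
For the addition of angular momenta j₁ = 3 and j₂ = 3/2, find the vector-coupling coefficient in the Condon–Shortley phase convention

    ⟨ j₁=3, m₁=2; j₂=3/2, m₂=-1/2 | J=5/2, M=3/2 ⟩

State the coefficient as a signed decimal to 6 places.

j₁+j₂−J=2  J+j₁−j₂=4  J−j₁+j₂=1  j₁+j₂+J+1=8
(j₁±m₁, j₂±m₂, J±M) = (5,1,1,2,4,1)
P² = 288/7
sum k=0..1:
  [0] +1/12 = 1/12
  [1] −1/24 = -1/24
S = 1/24
C² = P²·S² = 1/14 ; C = +0.267261

+√(1/14) ≈ +0.267261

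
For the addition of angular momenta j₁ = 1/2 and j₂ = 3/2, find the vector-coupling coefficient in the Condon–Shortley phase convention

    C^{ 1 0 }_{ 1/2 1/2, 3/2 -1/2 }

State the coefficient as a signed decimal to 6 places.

+0.707107

√[3·1!0!2!/4! · 1!0!1!2!1!1!] = √(1/2)
  +(−1)^0/∏(0,1,0,1,0,1)! = 1  (running 1)
⟨..|..⟩ = √(1/2)·(1) = +0.707107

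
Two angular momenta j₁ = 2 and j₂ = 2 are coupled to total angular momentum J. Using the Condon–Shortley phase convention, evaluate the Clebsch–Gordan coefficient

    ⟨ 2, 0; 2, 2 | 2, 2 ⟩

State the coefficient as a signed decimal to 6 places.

+√(2/7) ≈ +0.534522

j₁+j₂−J=2  J+j₁−j₂=2  J−j₁+j₂=2  j₁+j₂+J+1=7
(j₁±m₁, j₂±m₂, J±M) = (2,2,4,0,4,0)
P² = 128/7
sum k=2..2:
  [2] +1/8 = 1/8
S = 1/8
C² = P²·S² = 2/7 ; C = +0.534522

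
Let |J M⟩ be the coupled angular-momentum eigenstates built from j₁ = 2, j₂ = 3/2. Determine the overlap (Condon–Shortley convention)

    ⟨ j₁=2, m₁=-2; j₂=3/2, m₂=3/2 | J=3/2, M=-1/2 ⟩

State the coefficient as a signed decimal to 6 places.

j₁+j₂−J=2  J+j₁−j₂=2  J−j₁+j₂=1  j₁+j₂+J+1=6
(j₁±m₁, j₂±m₂, J±M) = (0,4,3,0,1,2)
P² = 32/5
sum k=2..2:
  [2] +1/4 = 1/4
S = 1/4
C² = P²·S² = 2/5 ; C = +0.632456

+0.632456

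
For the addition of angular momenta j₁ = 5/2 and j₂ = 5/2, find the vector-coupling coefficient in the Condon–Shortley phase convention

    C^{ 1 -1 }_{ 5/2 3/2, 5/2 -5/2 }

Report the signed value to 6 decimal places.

triangle: 4!·1!·1!/7! = 24/5040
(j±m)!: 4!·1!·0!·5!·0!·2! = 5760
prefactor² = (2J+1)·Δ·N² = 576/7
  k=0: +1/(0!·4!·1!·0!·0!·1!) = 1/24
Σ = 1/24  ⇒  CG² = 576/7·1/24² = 1/7
CG = +√(1/7) = +0.377964

+0.377964  (= +√(1/7))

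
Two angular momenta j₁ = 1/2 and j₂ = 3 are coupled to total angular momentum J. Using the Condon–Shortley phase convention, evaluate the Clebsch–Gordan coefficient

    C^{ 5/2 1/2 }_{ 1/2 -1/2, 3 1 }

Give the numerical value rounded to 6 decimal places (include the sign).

−√(4/7) ≈ -0.755929

triangle: 1!×0!×5!/7! = 120/5040
(j±m)!: 0!×1!×4!×2!×3!×2! = 576
prefactor² = (2J+1)×Δ×N² = 576/7
  k=1: −1/(1!×0!×0!×3!×0!×2!) = -1/12
Σ = -1/12  ⇒  CG² = 576/7×(-1/12)² = 4/7
CG = −√(4/7) = -0.755929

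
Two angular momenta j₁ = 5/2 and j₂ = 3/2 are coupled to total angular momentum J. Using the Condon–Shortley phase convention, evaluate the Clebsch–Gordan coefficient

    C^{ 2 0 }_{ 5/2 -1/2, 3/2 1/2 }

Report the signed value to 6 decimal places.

√[5·2!3!1!/7! · 2!3!2!1!2!2!] = √(8/7)
  +(−1)^1/∏(1,1,2,1,1,0)! = -1/2  (running -1/2)
  +(−1)^2/∏(2,0,1,0,2,1)! = 1/4  (running -1/4)
⟨..|..⟩ = √(8/7)·(-1/4) = -0.267261

-0.267261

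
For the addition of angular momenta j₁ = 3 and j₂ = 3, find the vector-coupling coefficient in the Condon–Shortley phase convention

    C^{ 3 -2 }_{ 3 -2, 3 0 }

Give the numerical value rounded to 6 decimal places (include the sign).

triangle: 3!*3!*3!/10! = 216/3628800
(j±m)!: 1!*5!*3!*3!*1!*5! = 518400
prefactor² = (2J+1)*Δ*N² = 216
  k=2: +1/(2!*1!*3!*1!*0!*2!) = 1/24
  k=3: −1/(3!*0!*2!*0!*1!*3!) = -1/72
Σ = 1/36  ⇒  CG² = 216*1/36² = 1/6
CG = +√(1/6) = +0.408248

+0.408248  (= +√(1/6))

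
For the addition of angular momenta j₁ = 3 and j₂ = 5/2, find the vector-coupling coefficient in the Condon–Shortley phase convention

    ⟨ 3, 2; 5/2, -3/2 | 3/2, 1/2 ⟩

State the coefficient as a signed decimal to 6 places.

j₁+j₂−J=4  J+j₁−j₂=2  J−j₁+j₂=1  j₁+j₂+J+1=8
(j₁±m₁, j₂±m₂, J±M) = (5,1,1,4,2,1)
P² = 192/7
sum k=0..1:
  [0] +1/24 = 1/24
  [1] −1/12 = -1/12
S = -1/24
C² = P²·S² = 1/21 ; C = -0.218218

−√(1/21) ≈ -0.218218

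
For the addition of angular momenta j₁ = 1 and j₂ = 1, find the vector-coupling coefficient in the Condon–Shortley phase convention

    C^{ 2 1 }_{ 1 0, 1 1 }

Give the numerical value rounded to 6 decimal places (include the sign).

+√(1/2) ≈ +0.707107

√[5·0!2!2!/5! · 1!1!2!0!3!1!] = √(2)
  +(−1)^0/∏(0,0,1,2,1,0)! = 1/2  (running 1/2)
⟨..|..⟩ = √(2)·(1/2) = +0.707107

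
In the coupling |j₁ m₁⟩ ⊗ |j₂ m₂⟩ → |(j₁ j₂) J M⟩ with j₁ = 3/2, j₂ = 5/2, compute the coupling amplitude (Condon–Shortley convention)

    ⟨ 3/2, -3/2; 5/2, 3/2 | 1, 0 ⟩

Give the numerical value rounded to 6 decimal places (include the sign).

−√(1/5) = -0.447214

j₁+j₂−J=3  J+j₁−j₂=0  J−j₁+j₂=2  j₁+j₂+J+1=6
(j₁±m₁, j₂±m₂, J±M) = (0,3,4,1,1,1)
P² = 36/5
sum k=3..3:
  [3] −1/6 = -1/6
S = -1/6
C² = P²·S² = 1/5 ; C = -0.447214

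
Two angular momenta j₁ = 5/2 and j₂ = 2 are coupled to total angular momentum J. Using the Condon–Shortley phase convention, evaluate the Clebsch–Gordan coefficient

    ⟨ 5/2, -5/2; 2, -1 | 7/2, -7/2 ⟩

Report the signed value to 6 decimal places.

-0.745356  (= −√(5/9))

√[8·1!4!3!/9! · 0!5!1!3!0!7!] = √(11520)
  +(−1)^1/∏(1,0,4,0,0,3)! = -1/144  (running -1/144)
⟨..|..⟩ = √(11520)·(-1/144) = -0.745356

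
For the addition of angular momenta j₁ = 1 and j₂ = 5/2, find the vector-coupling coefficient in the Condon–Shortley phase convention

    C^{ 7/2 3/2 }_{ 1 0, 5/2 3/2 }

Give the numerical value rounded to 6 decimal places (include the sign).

j₁+j₂−J=0  J+j₁−j₂=2  J−j₁+j₂=5  j₁+j₂+J+1=8
(j₁±m₁, j₂±m₂, J±M) = (1,1,4,1,5,2)
P² = 1920/7
sum k=0..0:
  [0] +1/24 = 1/24
S = 1/24
C² = P²·S² = 10/21 ; C = +0.690066

+0.690066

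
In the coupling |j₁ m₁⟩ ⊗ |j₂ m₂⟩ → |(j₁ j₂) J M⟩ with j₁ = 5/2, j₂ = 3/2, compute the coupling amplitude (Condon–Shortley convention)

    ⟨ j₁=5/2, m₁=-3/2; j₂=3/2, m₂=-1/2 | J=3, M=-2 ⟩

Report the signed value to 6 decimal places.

-0.288675

j₁+j₂−J=1  J+j₁−j₂=4  J−j₁+j₂=2  j₁+j₂+J+1=8
(j₁±m₁, j₂±m₂, J±M) = (1,4,1,2,1,5)
P² = 48
sum k=0..1:
  [0] +1/24 = 1/24
  [1] −1/12 = -1/12
S = -1/24
C² = P²·S² = 1/12 ; C = -0.288675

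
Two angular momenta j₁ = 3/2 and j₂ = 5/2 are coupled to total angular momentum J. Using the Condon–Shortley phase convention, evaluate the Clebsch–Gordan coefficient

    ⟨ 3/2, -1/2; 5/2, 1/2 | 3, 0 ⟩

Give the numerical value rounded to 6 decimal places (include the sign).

j₁+j₂−J=1  J+j₁−j₂=2  J−j₁+j₂=4  j₁+j₂+J+1=8
(j₁±m₁, j₂±m₂, J±M) = (1,2,3,2,3,3)
P² = 36/5
sum k=0..1:
  [0] +1/12 = 1/12
  [1] −1/4 = -1/4
S = -1/6
C² = P²·S² = 1/5 ; C = -0.447214

−√(1/5) = -0.447214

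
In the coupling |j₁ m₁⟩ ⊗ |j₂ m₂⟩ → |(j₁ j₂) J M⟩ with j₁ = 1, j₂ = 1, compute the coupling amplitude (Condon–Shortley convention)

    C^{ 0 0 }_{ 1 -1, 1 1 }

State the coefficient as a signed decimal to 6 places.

+√(1/3) ≈ +0.577350

triangle: 2!·0!·0!/3! = 2/6
(j±m)!: 0!·2!·2!·0!·0!·0! = 4
prefactor² = (2J+1)·Δ·N² = 4/3
  k=2: +1/(2!·0!·0!·0!·0!·0!) = 1/2
Σ = 1/2  ⇒  CG² = 4/3·1/2² = 1/3
CG = +√(1/3) = +0.577350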